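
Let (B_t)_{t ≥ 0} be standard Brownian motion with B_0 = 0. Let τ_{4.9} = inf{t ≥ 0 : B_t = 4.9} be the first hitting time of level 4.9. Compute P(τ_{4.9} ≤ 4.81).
P(τ_{4.9} ≤ 4.81) = 2(1 − Φ(4.9/√4.81)) = 2(1 − Φ(2.2342)) ≈ 0.0255

By the reflection principle for standard BM, P(τ_b ≤ t) = 2 · P(B_t ≥ b). Since B_t ~ N(0, t), P(B_t ≥ 4.9) = 1 − Φ(4.9/√t) = 1 − Φ(4.9/√4.81) = 1 − Φ(2.2342) ≈ 0.01273. Doubling: P(τ_{4.9} ≤ 4.81) ≈ 2 · 0.01273 = 0.02546 ≈ 0.0255.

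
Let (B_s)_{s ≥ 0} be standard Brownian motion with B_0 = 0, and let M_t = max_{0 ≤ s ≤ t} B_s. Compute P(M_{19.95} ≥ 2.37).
P(M_{19.95} ≥ 2.37) = 2·P(B_{19.95} ≥ 2.37) = 2(1 − Φ(2.37/√19.95)) ≈ 0.5957

By the reflection principle for Brownian motion, P(M_t ≥ a) = 2 · P(B_t ≥ a) for a ≥ 0. Since B_t ~ N(0, t), P(B_t ≥ 2.37) = 1 − Φ(2.37/√t) = 1 − Φ(2.37/√19.95) = 1 − Φ(0.5306). So
  P(M_{19.95} ≥ 2.37) = 2(1 − Φ(0.5306)) ≈ 0.5957.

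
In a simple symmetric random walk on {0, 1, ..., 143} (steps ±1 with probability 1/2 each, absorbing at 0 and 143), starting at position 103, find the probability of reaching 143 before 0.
P(hit 143 before 0) = 103/143

Let u_k = P(hit 143 before 0 | start at k). Then u_0 = 0, u_143 = 1, and u_k = u_{k-1}/2 + u_{k+1}/2 for 1 ≤ k ≤ 142. This harmonic recurrence is solved by u_k = k/143, giving u_103 = 103/143.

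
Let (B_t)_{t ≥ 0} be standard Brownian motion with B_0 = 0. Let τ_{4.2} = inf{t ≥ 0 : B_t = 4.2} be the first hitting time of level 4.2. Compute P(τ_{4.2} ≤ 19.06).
P(τ_{4.2} ≤ 19.06) = 2(1 − Φ(4.2/√19.06)) = 2(1 − Φ(0.9620)) ≈ 0.3360

By the reflection principle for standard BM, P(τ_b ≤ t) = 2 · P(B_t ≥ b). Since B_t ~ N(0, t), P(B_t ≥ 4.2) = 1 − Φ(4.2/√t) = 1 − Φ(4.2/√19.06) = 1 − Φ(0.9620) ≈ 0.16802. Doubling: P(τ_{4.2} ≤ 19.06) ≈ 2 · 0.16802 = 0.33604 ≈ 0.3360.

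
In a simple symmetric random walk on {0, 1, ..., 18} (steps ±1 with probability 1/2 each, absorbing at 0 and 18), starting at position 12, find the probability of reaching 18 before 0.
P(hit 18 before 0) = 12/18 = 2/3

Let u_k = P(hit 18 before 0 | start at k). Then u_0 = 0, u_18 = 1, and u_k = u_{k-1}/2 + u_{k+1}/2 for 1 ≤ k ≤ 17. This harmonic recurrence is solved by u_k = k/18, giving u_12 = 12/18 = 2/3.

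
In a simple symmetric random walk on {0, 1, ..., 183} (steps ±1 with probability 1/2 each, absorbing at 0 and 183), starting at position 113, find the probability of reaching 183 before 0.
P(hit 183 before 0) = 113/183

Let u_k = P(hit 183 before 0 | start at k). Then u_0 = 0, u_183 = 1, and u_k = u_{k-1}/2 + u_{k+1}/2 for 1 ≤ k ≤ 182. This harmonic recurrence is solved by u_k = k/183, giving u_113 = 113/183.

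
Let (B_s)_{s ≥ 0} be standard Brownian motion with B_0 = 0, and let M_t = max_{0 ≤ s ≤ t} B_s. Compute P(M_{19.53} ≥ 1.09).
P(M_{19.53} ≥ 1.09) = 2·P(B_{19.53} ≥ 1.09) = 2(1 − Φ(1.09/√19.53)) ≈ 0.8052

By the reflection principle for Brownian motion, P(M_t ≥ a) = 2 · P(B_t ≥ a) for a ≥ 0. Since B_t ~ N(0, t), P(B_t ≥ 1.09) = 1 − Φ(1.09/√t) = 1 − Φ(1.09/√19.53) = 1 − Φ(0.2466). So
  P(M_{19.53} ≥ 1.09) = 2(1 − Φ(0.2466)) ≈ 0.8052.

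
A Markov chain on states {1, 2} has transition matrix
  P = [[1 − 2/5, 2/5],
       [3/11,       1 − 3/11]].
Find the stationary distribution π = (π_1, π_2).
π_1 = 15/37, π_2 = 22/37

Solve πP = π with π_1 + π_2 = 1. From πP = π: π_1 · (1 − 2/5) + π_2 · 3/11 = π_1 ⇒ π_2 · 3/11 = π_1 · 2/5 ⇒ π_2/π_1 = (2/5)/(3/11) = 22/15. Together with π_1 + π_2 = 1:
  π_1 = (3/11)/(2/5 + 3/11) = (3/11)/(37/55) = 15/37,
  π_2 = (2/5)/(2/5 + 3/11) = (2/5)/(37/55) = 22/37.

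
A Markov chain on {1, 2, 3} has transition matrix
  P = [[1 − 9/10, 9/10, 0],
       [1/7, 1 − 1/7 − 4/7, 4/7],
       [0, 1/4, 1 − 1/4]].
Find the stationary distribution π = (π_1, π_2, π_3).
π = (10/217, 9/31, 144/217)

This is a birth-death chain on three states, which satisfies detailed balance: π_1 · P_{12} = π_2 · P_{21} and π_2 · P_{23} = π_3 · P_{32}.
From π_1 · 9/10 = π_2 · 1/7: π_2/π_1 = (9/10)/(1/7) = 63/10.
From π_2 · 4/7 = π_3 · 1/4: π_3/π_2 = (4/7)/(1/4) = 16/7.
Take π_1 proportional to 1; then unnormalized π = (1, 63/10, 72/5). Normalize by dividing by the sum 217/10:
  π = (10/217, 9/31, 144/217).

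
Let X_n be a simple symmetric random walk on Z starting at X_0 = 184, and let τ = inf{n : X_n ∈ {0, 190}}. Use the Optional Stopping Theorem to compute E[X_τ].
E[X_τ] = 184

X_n is a martingale and τ is a bounded-mean stopping time (indeed τ is finite a.s. with bounded expectation since the walk is in a bounded region). By the OST, E[X_τ] = E[X_0] = 184. Equivalently: E[X_τ] = 190 · P(hit 190 first) + 0 · P(hit 0 first) = 190 · (184/190) = 184.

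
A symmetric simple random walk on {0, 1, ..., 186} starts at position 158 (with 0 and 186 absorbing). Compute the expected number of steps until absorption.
E[τ | X_0 = 158] = 4424

Let v_k = E[τ | X_0 = k]. Boundary: v_0 = v_186 = 0. Recurrence: v_k = 1 + (v_{k-1} + v_{k+1})/2 for 1 ≤ k ≤ 185. The particular solution to v_k − (v_{k-1} + v_{k+1})/2 = 1 is v_k = −k^2. Adding homogeneous solution A + B k and matching boundaries gives v_k = k (186 − k). Substituting k = 158: v_158 = 158 · 28 = 4424.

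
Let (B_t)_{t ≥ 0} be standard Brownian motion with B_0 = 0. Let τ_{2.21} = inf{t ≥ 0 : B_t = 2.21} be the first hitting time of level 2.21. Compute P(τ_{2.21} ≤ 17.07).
P(τ_{2.21} ≤ 17.07) = 2(1 − Φ(2.21/√17.07)) = 2(1 − Φ(0.5349)) ≈ 0.5927

By the reflection principle for standard BM, P(τ_b ≤ t) = 2 · P(B_t ≥ b). Since B_t ~ N(0, t), P(B_t ≥ 2.21) = 1 − Φ(2.21/√t) = 1 − Φ(2.21/√17.07) = 1 − Φ(0.5349) ≈ 0.29636. Doubling: P(τ_{2.21} ≤ 17.07) ≈ 2 · 0.29636 = 0.59272 ≈ 0.5927.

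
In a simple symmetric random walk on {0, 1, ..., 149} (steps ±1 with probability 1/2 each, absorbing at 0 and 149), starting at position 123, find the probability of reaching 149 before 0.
P(hit 149 before 0) = 123/149

Let u_k = P(hit 149 before 0 | start at k). Then u_0 = 0, u_149 = 1, and u_k = u_{k-1}/2 + u_{k+1}/2 for 1 ≤ k ≤ 148. This harmonic recurrence is solved by u_k = k/149, giving u_123 = 123/149.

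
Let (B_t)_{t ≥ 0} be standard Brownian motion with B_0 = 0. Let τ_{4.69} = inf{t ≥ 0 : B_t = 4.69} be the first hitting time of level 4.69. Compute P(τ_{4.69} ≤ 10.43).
P(τ_{4.69} ≤ 10.43) = 2(1 − Φ(4.69/√10.43)) = 2(1 − Φ(1.4522)) ≈ 0.1464

By the reflection principle for standard BM, P(τ_b ≤ t) = 2 · P(B_t ≥ b). Since B_t ~ N(0, t), P(B_t ≥ 4.69) = 1 − Φ(4.69/√t) = 1 − Φ(4.69/√10.43) = 1 − Φ(1.4522) ≈ 0.07322. Doubling: P(τ_{4.69} ≤ 10.43) ≈ 2 · 0.07322 = 0.14644 ≈ 0.1464.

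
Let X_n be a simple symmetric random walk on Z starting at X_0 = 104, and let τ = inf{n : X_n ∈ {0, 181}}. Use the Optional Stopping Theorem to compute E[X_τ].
E[X_τ] = 104

X_n is a martingale and τ is a bounded-mean stopping time (indeed τ is finite a.s. with bounded expectation since the walk is in a bounded region). By the OST, E[X_τ] = E[X_0] = 104. Equivalently: E[X_τ] = 181 · P(hit 181 first) + 0 · P(hit 0 first) = 181 · (104/181) = 104.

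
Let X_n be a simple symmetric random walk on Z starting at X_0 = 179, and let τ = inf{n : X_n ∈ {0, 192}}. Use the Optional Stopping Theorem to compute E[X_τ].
E[X_τ] = 179

X_n is a martingale and τ is a bounded-mean stopping time (indeed τ is finite a.s. with bounded expectation since the walk is in a bounded region). By the OST, E[X_τ] = E[X_0] = 179. Equivalently: E[X_τ] = 192 · P(hit 192 first) + 0 · P(hit 0 first) = 192 · (179/192) = 179.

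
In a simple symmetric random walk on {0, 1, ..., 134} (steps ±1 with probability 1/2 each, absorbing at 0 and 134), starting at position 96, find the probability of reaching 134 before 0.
P(hit 134 before 0) = 96/134 = 48/67

Let u_k = P(hit 134 before 0 | start at k). Then u_0 = 0, u_134 = 1, and u_k = u_{k-1}/2 + u_{k+1}/2 for 1 ≤ k ≤ 133. This harmonic recurrence is solved by u_k = k/134, giving u_96 = 96/134 = 48/67.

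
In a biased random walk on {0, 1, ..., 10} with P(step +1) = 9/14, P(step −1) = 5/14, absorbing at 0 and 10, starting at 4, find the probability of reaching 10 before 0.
P(hit 10 before 0) = (1 − (5/9)^4) / (1 − (5/9)^10) = 56332746/62089621

Let u_k denote P(reach 10 before 0 | start at k). Boundary: u_0 = 0, u_10 = 1. Recurrence: u_k = 9/14·u_{k+1} + 5/14·u_{k-1} for 1 ≤ k ≤ 9. Try u_k = A + B·r^k with r = q/p = (5/14)/(9/14) = 5/9. Substitution satisfies the recurrence; boundary conditions give:
  u_k = (1 − r^k) / (1 − r^N) = (1 − (5/9)^4) / (1 − (5/9)^10) = 56332746/62089621.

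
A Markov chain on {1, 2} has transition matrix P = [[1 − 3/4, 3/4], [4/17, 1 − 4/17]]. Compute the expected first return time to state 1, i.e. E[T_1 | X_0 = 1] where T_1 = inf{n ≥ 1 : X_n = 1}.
E[T_1 | X_0 = 1] = 1/π_1 = 67/16

For an irreducible recurrent Markov chain with stationary distribution π, E[T_i | X_0 = i] = 1/π_i (Kac's formula). Here π_1 = (4/17)/(3/4 + 4/17) = (4/17)/(67/68) = 16/67, so E[T_1 | X_0 = 1] = 1/π_1 = (3/4 + 4/17)/(4/17) = (67/68)/(4/17) = 67/16.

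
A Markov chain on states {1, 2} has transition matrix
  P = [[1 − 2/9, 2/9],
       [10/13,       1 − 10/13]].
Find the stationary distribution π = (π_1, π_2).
π_1 = 45/58, π_2 = 13/58

Solve πP = π with π_1 + π_2 = 1. From πP = π: π_1 · (1 − 2/9) + π_2 · 10/13 = π_1 ⇒ π_2 · 10/13 = π_1 · 2/9 ⇒ π_2/π_1 = (2/9)/(10/13) = 13/45. Together with π_1 + π_2 = 1:
  π_1 = (10/13)/(2/9 + 10/13) = (10/13)/(116/117) = 45/58,
  π_2 = (2/9)/(2/9 + 10/13) = (2/9)/(116/117) = 13/58.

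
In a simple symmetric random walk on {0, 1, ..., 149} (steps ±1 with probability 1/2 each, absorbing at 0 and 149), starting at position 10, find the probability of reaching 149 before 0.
P(hit 149 before 0) = 10/149

Let u_k = P(hit 149 before 0 | start at k). Then u_0 = 0, u_149 = 1, and u_k = u_{k-1}/2 + u_{k+1}/2 for 1 ≤ k ≤ 148. This harmonic recurrence is solved by u_k = k/149, giving u_10 = 10/149.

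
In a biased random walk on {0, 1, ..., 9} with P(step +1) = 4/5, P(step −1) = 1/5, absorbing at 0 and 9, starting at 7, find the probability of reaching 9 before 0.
P(hit 9 before 0) = (1 − (1/4)^7) / (1 − (1/4)^9) = 87376/87381

Let u_k denote P(reach 9 before 0 | start at k). Boundary: u_0 = 0, u_9 = 1. Recurrence: u_k = 4/5·u_{k+1} + 1/5·u_{k-1} for 1 ≤ k ≤ 8. Try u_k = A + B·r^k with r = q/p = (1/5)/(4/5) = 1/4. Substitution satisfies the recurrence; boundary conditions give:
  u_k = (1 − r^k) / (1 − r^N) = (1 − (1/4)^7) / (1 − (1/4)^9) = 87376/87381.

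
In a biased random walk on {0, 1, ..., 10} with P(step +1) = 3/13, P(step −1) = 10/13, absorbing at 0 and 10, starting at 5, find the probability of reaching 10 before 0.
P(hit 10 before 0) = (1 − (10/3)^5) / (1 − (10/3)^10) = 243/100243

Let u_k denote P(reach 10 before 0 | start at k). Boundary: u_0 = 0, u_10 = 1. Recurrence: u_k = 3/13·u_{k+1} + 10/13·u_{k-1} for 1 ≤ k ≤ 9. Try u_k = A + B·r^k with r = q/p = (10/13)/(3/13) = 10/3. Substitution satisfies the recurrence; boundary conditions give:
  u_k = (1 − r^k) / (1 − r^N) = (1 − (10/3)^5) / (1 − (10/3)^10) = 243/100243.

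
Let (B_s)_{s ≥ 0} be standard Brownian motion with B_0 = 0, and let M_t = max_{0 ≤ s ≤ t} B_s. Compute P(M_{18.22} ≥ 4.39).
P(M_{18.22} ≥ 4.39) = 2·P(B_{18.22} ≥ 4.39) = 2(1 − Φ(4.39/√18.22)) ≈ 0.3037

By the reflection principle for Brownian motion, P(M_t ≥ a) = 2 · P(B_t ≥ a) for a ≥ 0. Since B_t ~ N(0, t), P(B_t ≥ 4.39) = 1 − Φ(4.39/√t) = 1 − Φ(4.39/√18.22) = 1 − Φ(1.0285). So
  P(M_{18.22} ≥ 4.39) = 2(1 − Φ(1.0285)) ≈ 0.3037.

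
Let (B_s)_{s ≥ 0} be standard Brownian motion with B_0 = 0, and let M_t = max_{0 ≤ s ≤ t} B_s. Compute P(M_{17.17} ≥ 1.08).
P(M_{17.17} ≥ 1.08) = 2·P(B_{17.17} ≥ 1.08) = 2(1 − Φ(1.08/√17.17)) ≈ 0.7944

By the reflection principle for Brownian motion, P(M_t ≥ a) = 2 · P(B_t ≥ a) for a ≥ 0. Since B_t ~ N(0, t), P(B_t ≥ 1.08) = 1 − Φ(1.08/√t) = 1 − Φ(1.08/√17.17) = 1 − Φ(0.2606). So
  P(M_{17.17} ≥ 1.08) = 2(1 − Φ(0.2606)) ≈ 0.7944.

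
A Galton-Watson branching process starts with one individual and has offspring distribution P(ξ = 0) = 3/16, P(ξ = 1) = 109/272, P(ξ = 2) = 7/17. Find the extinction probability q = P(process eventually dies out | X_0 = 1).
q = 51/112

The pgf is f(s) = 3/16 + 109/272·s + 7/17·s². The extinction probability q is the smallest fixed point of f in [0, 1]. Setting s = f(s):
  7/17·s² + (109/272 − 1)·s + 3/16 = 0
  7/17·s² − (3/16 + 7/17)·s + 3/16 = 0
which factors as (s − 1)·(7/17·s − 3/16) = 0, giving roots s = 1 and s = (3/16)/(7/17) = 51/112.
Mean offspring μ = 109/272 + 2·7/17 = 333/272 > 1 (supercritical), so q < 1. The extinction probability is the smaller root: q = (3/16)/(7/17) = 51/112.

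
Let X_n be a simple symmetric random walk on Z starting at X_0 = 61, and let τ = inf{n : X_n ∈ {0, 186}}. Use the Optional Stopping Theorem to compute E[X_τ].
E[X_τ] = 61

X_n is a martingale and τ is a bounded-mean stopping time (indeed τ is finite a.s. with bounded expectation since the walk is in a bounded region). By the OST, E[X_τ] = E[X_0] = 61. Equivalently: E[X_τ] = 186 · P(hit 186 first) + 0 · P(hit 0 first) = 186 · (61/186) = 61.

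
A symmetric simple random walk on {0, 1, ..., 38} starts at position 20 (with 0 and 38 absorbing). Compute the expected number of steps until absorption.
E[τ | X_0 = 20] = 360

Let v_k = E[τ | X_0 = k]. Boundary: v_0 = v_38 = 0. Recurrence: v_k = 1 + (v_{k-1} + v_{k+1})/2 for 1 ≤ k ≤ 37. The particular solution to v_k − (v_{k-1} + v_{k+1})/2 = 1 is v_k = −k^2. Adding homogeneous solution A + B k and matching boundaries gives v_k = k (38 − k). Substituting k = 20: v_20 = 20 · 18 = 360.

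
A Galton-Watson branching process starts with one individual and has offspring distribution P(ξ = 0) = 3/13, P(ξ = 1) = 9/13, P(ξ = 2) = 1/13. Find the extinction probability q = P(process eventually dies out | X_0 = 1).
q = 1

Mean offspring μ = 0·3/13 + 1·9/13 + 2·1/13 = 11/13 ≤ 1. For μ ≤ 1 with offspring not concentrated at 1, the Galton-Watson process goes extinct almost surely, so q = 1.
(Algebraic check: The pgf is f(s) = 3/13 + 9/13·s + 1/13·s². The extinction probability q is the smallest fixed point of f in [0, 1]. Setting s = f(s):
  1/13·s² + (9/13 − 1)·s + 3/13 = 0
  1/13·s² − (3/13 + 1/13)·s + 3/13 = 0
which factors as (s − 1)·(1/13·s − 3/13) = 0, giving roots s = 1 and s = (3/13)/(1/13) = 3. Since 3 ≥ 1, the smallest root in [0, 1] is s = 1.)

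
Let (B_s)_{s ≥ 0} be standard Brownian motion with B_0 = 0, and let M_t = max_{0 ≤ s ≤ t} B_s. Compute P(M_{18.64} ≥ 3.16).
P(M_{18.64} ≥ 3.16) = 2·P(B_{18.64} ≥ 3.16) = 2(1 − Φ(3.16/√18.64)) ≈ 0.4642

By the reflection principle for Brownian motion, P(M_t ≥ a) = 2 · P(B_t ≥ a) for a ≥ 0. Since B_t ~ N(0, t), P(B_t ≥ 3.16) = 1 − Φ(3.16/√t) = 1 − Φ(3.16/√18.64) = 1 − Φ(0.7319). So
  P(M_{18.64} ≥ 3.16) = 2(1 − Φ(0.7319)) ≈ 0.4642.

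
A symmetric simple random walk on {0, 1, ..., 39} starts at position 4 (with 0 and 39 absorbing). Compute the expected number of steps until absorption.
E[τ | X_0 = 4] = 140

Let v_k = E[τ | X_0 = k]. Boundary: v_0 = v_39 = 0. Recurrence: v_k = 1 + (v_{k-1} + v_{k+1})/2 for 1 ≤ k ≤ 38. The particular solution to v_k − (v_{k-1} + v_{k+1})/2 = 1 is v_k = −k^2. Adding homogeneous solution A + B k and matching boundaries gives v_k = k (39 − k). Substituting k = 4: v_4 = 4 · 35 = 140.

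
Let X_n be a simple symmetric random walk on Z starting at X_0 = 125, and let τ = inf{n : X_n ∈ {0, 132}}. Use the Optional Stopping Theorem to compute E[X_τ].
E[X_τ] = 125

X_n is a martingale and τ is a bounded-mean stopping time (indeed τ is finite a.s. with bounded expectation since the walk is in a bounded region). By the OST, E[X_τ] = E[X_0] = 125. Equivalently: E[X_τ] = 132 · P(hit 132 first) + 0 · P(hit 0 first) = 132 · (125/132) = 125.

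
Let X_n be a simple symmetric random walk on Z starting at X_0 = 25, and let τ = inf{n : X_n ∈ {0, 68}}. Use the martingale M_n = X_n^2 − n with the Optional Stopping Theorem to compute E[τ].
E[τ] = 1075

M_n = X_n^2 − n is a martingale (since E[X_{n+1}^2 | F_n] = X_n^2 + 1). By OST (τ has finite mean in a bounded region), E[M_τ] = E[M_0] = X_0^2 − 0 = 25^2 = 625. Also E[M_τ] = E[X_τ^2] − E[τ]. The walk exits at 0 or 68, with P(hit 68 first) = 25/68, so E[X_τ^2] = 68^2 · 25/68 + 0 = 1700. Thus E[τ] = E[X_τ^2] − E[M_τ] = 1700 − 625 = 1075 = 25(68 − 25) = 1075.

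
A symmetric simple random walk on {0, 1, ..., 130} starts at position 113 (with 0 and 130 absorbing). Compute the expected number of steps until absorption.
E[τ | X_0 = 113] = 1921

Let v_k = E[τ | X_0 = k]. Boundary: v_0 = v_130 = 0. Recurrence: v_k = 1 + (v_{k-1} + v_{k+1})/2 for 1 ≤ k ≤ 129. The particular solution to v_k − (v_{k-1} + v_{k+1})/2 = 1 is v_k = −k^2. Adding homogeneous solution A + B k and matching boundaries gives v_k = k (130 − k). Substituting k = 113: v_113 = 113 · 17 = 1921.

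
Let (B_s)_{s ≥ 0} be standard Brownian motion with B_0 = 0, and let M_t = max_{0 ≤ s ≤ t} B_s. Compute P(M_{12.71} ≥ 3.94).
P(M_{12.71} ≥ 3.94) = 2·P(B_{12.71} ≥ 3.94) = 2(1 − Φ(3.94/√12.71)) ≈ 0.2691

By the reflection principle for Brownian motion, P(M_t ≥ a) = 2 · P(B_t ≥ a) for a ≥ 0. Since B_t ~ N(0, t), P(B_t ≥ 3.94) = 1 − Φ(3.94/√t) = 1 − Φ(3.94/√12.71) = 1 − Φ(1.1052). So
  P(M_{12.71} ≥ 3.94) = 2(1 − Φ(1.1052)) ≈ 0.2691.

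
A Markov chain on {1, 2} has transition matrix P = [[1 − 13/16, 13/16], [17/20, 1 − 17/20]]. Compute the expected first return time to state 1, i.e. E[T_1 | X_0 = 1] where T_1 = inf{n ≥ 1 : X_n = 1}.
E[T_1 | X_0 = 1] = 1/π_1 = 133/68

For an irreducible recurrent Markov chain with stationary distribution π, E[T_i | X_0 = i] = 1/π_i (Kac's formula). Here π_1 = (17/20)/(13/16 + 17/20) = (17/20)/(133/80) = 68/133, so E[T_1 | X_0 = 1] = 1/π_1 = (13/16 + 17/20)/(17/20) = (133/80)/(17/20) = 133/68.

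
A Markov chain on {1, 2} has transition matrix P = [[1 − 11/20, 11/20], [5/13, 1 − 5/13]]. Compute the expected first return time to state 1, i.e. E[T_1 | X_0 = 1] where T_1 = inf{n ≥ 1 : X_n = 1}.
E[T_1 | X_0 = 1] = 1/π_1 = 243/100

For an irreducible recurrent Markov chain with stationary distribution π, E[T_i | X_0 = i] = 1/π_i (Kac's formula). Here π_1 = (5/13)/(11/20 + 5/13) = (5/13)/(243/260) = 100/243, so E[T_1 | X_0 = 1] = 1/π_1 = (11/20 + 5/13)/(5/13) = (243/260)/(5/13) = 243/100.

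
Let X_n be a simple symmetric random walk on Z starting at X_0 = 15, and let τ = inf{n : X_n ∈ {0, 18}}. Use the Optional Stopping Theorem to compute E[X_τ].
E[X_τ] = 15

X_n is a martingale and τ is a bounded-mean stopping time (indeed τ is finite a.s. with bounded expectation since the walk is in a bounded region). By the OST, E[X_τ] = E[X_0] = 15. Equivalently: E[X_τ] = 18 · P(hit 18 first) + 0 · P(hit 0 first) = 18 · (15/18) = 15.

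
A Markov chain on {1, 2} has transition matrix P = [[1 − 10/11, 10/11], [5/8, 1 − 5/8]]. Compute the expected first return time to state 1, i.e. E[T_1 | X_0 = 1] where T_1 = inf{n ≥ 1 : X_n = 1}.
E[T_1 | X_0 = 1] = 1/π_1 = 27/11

For an irreducible recurrent Markov chain with stationary distribution π, E[T_i | X_0 = i] = 1/π_i (Kac's formula). Here π_1 = (5/8)/(10/11 + 5/8) = (5/8)/(135/88) = 11/27, so E[T_1 | X_0 = 1] = 1/π_1 = (10/11 + 5/8)/(5/8) = (135/88)/(5/8) = 27/11.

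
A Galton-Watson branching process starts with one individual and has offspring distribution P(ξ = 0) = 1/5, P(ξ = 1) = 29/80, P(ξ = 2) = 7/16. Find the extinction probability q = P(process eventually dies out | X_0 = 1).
q = 16/35

The pgf is f(s) = 1/5 + 29/80·s + 7/16·s². The extinction probability q is the smallest fixed point of f in [0, 1]. Setting s = f(s):
  7/16·s² + (29/80 − 1)·s + 1/5 = 0
  7/16·s² − (1/5 + 7/16)·s + 1/5 = 0
which factors as (s − 1)·(7/16·s − 1/5) = 0, giving roots s = 1 and s = (1/5)/(7/16) = 16/35.
Mean offspring μ = 29/80 + 2·7/16 = 99/80 > 1 (supercritical), so q < 1. The extinction probability is the smaller root: q = (1/5)/(7/16) = 16/35.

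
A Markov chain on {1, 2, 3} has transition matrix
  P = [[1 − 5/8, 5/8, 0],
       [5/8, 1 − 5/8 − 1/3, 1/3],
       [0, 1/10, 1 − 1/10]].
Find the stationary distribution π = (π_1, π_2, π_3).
π = (3/16, 3/16, 5/8)

This is a birth-death chain on three states, which satisfies detailed balance: π_1 · P_{12} = π_2 · P_{21} and π_2 · P_{23} = π_3 · P_{32}.
From π_1 · 5/8 = π_2 · 5/8: π_2/π_1 = (5/8)/(5/8) = 1.
From π_2 · 1/3 = π_3 · 1/10: π_3/π_2 = (1/3)/(1/10) = 10/3.
Take π_1 proportional to 1; then unnormalized π = (1, 1, 10/3). Normalize by dividing by the sum 16/3:
  π = (3/16, 3/16, 5/8).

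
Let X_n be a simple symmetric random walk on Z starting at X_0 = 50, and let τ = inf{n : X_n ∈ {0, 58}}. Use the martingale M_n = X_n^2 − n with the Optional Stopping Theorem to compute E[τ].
E[τ] = 400

M_n = X_n^2 − n is a martingale (since E[X_{n+1}^2 | F_n] = X_n^2 + 1). By OST (τ has finite mean in a bounded region), E[M_τ] = E[M_0] = X_0^2 − 0 = 50^2 = 2500. Also E[M_τ] = E[X_τ^2] − E[τ]. The walk exits at 0 or 58, with P(hit 58 first) = 50/58, so E[X_τ^2] = 58^2 · 50/58 + 0 = 2900. Thus E[τ] = E[X_τ^2] − E[M_τ] = 2900 − 2500 = 400 = 50(58 − 50) = 400.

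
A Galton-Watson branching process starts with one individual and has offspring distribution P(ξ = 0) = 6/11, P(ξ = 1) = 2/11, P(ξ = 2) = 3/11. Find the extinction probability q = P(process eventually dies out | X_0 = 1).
q = 1

Mean offspring μ = 0·6/11 + 1·2/11 + 2·3/11 = 8/11 ≤ 1. For μ ≤ 1 with offspring not concentrated at 1, the Galton-Watson process goes extinct almost surely, so q = 1.
(Algebraic check: The pgf is f(s) = 6/11 + 2/11·s + 3/11·s². The extinction probability q is the smallest fixed point of f in [0, 1]. Setting s = f(s):
  3/11·s² + (2/11 − 1)·s + 6/11 = 0
  3/11·s² − (6/11 + 3/11)·s + 6/11 = 0
which factors as (s − 1)·(3/11·s − 6/11) = 0, giving roots s = 1 and s = (6/11)/(3/11) = 2. Since 2 ≥ 1, the smallest root in [0, 1] is s = 1.)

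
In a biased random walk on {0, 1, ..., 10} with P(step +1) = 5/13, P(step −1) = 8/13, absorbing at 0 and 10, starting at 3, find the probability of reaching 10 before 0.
P(hit 10 before 0) = (1 − (8/5)^3) / (1 − (8/5)^10) = 10078125/354658733

Let u_k denote P(reach 10 before 0 | start at k). Boundary: u_0 = 0, u_10 = 1. Recurrence: u_k = 5/13·u_{k+1} + 8/13·u_{k-1} for 1 ≤ k ≤ 9. Try u_k = A + B·r^k with r = q/p = (8/13)/(5/13) = 8/5. Substitution satisfies the recurrence; boundary conditions give:
  u_k = (1 − r^k) / (1 − r^N) = (1 − (8/5)^3) / (1 − (8/5)^10) = 10078125/354658733.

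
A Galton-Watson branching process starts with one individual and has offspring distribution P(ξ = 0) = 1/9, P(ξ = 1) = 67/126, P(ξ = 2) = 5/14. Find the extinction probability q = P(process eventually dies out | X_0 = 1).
q = 14/45

The pgf is f(s) = 1/9 + 67/126·s + 5/14·s². The extinction probability q is the smallest fixed point of f in [0, 1]. Setting s = f(s):
  5/14·s² + (67/126 − 1)·s + 1/9 = 0
  5/14·s² − (1/9 + 5/14)·s + 1/9 = 0
which factors as (s − 1)·(5/14·s − 1/9) = 0, giving roots s = 1 and s = (1/9)/(5/14) = 14/45.
Mean offspring μ = 67/126 + 2·5/14 = 157/126 > 1 (supercritical), so q < 1. The extinction probability is the smaller root: q = (1/9)/(5/14) = 14/45.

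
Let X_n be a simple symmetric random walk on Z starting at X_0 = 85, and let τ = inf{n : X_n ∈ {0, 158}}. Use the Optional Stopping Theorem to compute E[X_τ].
E[X_τ] = 85

X_n is a martingale and τ is a bounded-mean stopping time (indeed τ is finite a.s. with bounded expectation since the walk is in a bounded region). By the OST, E[X_τ] = E[X_0] = 85. Equivalently: E[X_τ] = 158 · P(hit 158 first) + 0 · P(hit 0 first) = 158 · (85/158) = 85.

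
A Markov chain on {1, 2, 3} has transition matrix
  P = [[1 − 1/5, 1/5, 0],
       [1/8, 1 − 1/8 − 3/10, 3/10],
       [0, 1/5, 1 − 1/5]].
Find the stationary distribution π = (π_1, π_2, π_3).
π = (1/5, 8/25, 12/25)

This is a birth-death chain on three states, which satisfies detailed balance: π_1 · P_{12} = π_2 · P_{21} and π_2 · P_{23} = π_3 · P_{32}.
From π_1 · 1/5 = π_2 · 1/8: π_2/π_1 = (1/5)/(1/8) = 8/5.
From π_2 · 3/10 = π_3 · 1/5: π_3/π_2 = (3/10)/(1/5) = 3/2.
Take π_1 proportional to 1; then unnormalized π = (1, 8/5, 12/5). Normalize by dividing by the sum 5:
  π = (1/5, 8/25, 12/25).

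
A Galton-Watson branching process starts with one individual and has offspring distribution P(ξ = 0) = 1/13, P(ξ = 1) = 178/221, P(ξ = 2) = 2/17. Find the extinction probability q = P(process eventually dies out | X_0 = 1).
q = 17/26

The pgf is f(s) = 1/13 + 178/221·s + 2/17·s². The extinction probability q is the smallest fixed point of f in [0, 1]. Setting s = f(s):
  2/17·s² + (178/221 − 1)·s + 1/13 = 0
  2/17·s² − (1/13 + 2/17)·s + 1/13 = 0
which factors as (s − 1)·(2/17·s − 1/13) = 0, giving roots s = 1 and s = (1/13)/(2/17) = 17/26.
Mean offspring μ = 178/221 + 2·2/17 = 230/221 > 1 (supercritical), so q < 1. The extinction probability is the smaller root: q = (1/13)/(2/17) = 17/26.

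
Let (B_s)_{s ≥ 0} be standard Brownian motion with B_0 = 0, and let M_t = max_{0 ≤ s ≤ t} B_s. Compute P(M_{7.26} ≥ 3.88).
P(M_{7.26} ≥ 3.88) = 2·P(B_{7.26} ≥ 3.88) = 2(1 − Φ(3.88/√7.26)) ≈ 0.1499

By the reflection principle for Brownian motion, P(M_t ≥ a) = 2 · P(B_t ≥ a) for a ≥ 0. Since B_t ~ N(0, t), P(B_t ≥ 3.88) = 1 − Φ(3.88/√t) = 1 − Φ(3.88/√7.26) = 1 − Φ(1.4400). So
  P(M_{7.26} ≥ 3.88) = 2(1 − Φ(1.4400)) ≈ 0.1499.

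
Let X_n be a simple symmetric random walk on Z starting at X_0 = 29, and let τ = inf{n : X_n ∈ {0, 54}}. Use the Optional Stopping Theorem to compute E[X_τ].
E[X_τ] = 29

X_n is a martingale and τ is a bounded-mean stopping time (indeed τ is finite a.s. with bounded expectation since the walk is in a bounded region). By the OST, E[X_τ] = E[X_0] = 29. Equivalently: E[X_τ] = 54 · P(hit 54 first) + 0 · P(hit 0 first) = 54 · (29/54) = 29.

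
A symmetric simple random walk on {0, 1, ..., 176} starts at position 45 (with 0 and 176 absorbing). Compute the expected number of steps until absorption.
E[τ | X_0 = 45] = 5895

Let v_k = E[τ | X_0 = k]. Boundary: v_0 = v_176 = 0. Recurrence: v_k = 1 + (v_{k-1} + v_{k+1})/2 for 1 ≤ k ≤ 175. The particular solution to v_k − (v_{k-1} + v_{k+1})/2 = 1 is v_k = −k^2. Adding homogeneous solution A + B k and matching boundaries gives v_k = k (176 − k). Substituting k = 45: v_45 = 45 · 131 = 5895.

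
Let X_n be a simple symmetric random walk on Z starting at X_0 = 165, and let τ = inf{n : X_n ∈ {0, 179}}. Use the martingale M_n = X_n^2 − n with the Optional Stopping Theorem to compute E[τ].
E[τ] = 2310

M_n = X_n^2 − n is a martingale (since E[X_{n+1}^2 | F_n] = X_n^2 + 1). By OST (τ has finite mean in a bounded region), E[M_τ] = E[M_0] = X_0^2 − 0 = 165^2 = 27225. Also E[M_τ] = E[X_τ^2] − E[τ]. The walk exits at 0 or 179, with P(hit 179 first) = 165/179, so E[X_τ^2] = 179^2 · 165/179 + 0 = 29535. Thus E[τ] = E[X_τ^2] − E[M_τ] = 29535 − 27225 = 2310 = 165(179 − 165) = 2310.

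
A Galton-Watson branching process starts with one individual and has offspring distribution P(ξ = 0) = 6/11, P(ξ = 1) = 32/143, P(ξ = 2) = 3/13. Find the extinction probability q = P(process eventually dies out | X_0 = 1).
q = 1

Mean offspring μ = 0·6/11 + 1·32/143 + 2·3/13 = 98/143 ≤ 1. For μ ≤ 1 with offspring not concentrated at 1, the Galton-Watson process goes extinct almost surely, so q = 1.
(Algebraic check: The pgf is f(s) = 6/11 + 32/143·s + 3/13·s². The extinction probability q is the smallest fixed point of f in [0, 1]. Setting s = f(s):
  3/13·s² + (32/143 − 1)·s + 6/11 = 0
  3/13·s² − (6/11 + 3/13)·s + 6/11 = 0
which factors as (s − 1)·(3/13·s − 6/11) = 0, giving roots s = 1 and s = (6/11)/(3/13) = 26/11. Since 26/11 ≥ 1, the smallest root in [0, 1] is s = 1.)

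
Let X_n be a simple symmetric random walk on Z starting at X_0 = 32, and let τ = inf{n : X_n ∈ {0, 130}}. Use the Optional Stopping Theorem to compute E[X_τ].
E[X_τ] = 32

X_n is a martingale and τ is a bounded-mean stopping time (indeed τ is finite a.s. with bounded expectation since the walk is in a bounded region). By the OST, E[X_τ] = E[X_0] = 32. Equivalently: E[X_τ] = 130 · P(hit 130 first) + 0 · P(hit 0 first) = 130 · (32/130) = 32.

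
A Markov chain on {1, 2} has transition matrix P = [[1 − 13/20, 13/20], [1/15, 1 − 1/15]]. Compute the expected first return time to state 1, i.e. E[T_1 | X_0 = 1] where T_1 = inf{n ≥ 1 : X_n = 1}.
E[T_1 | X_0 = 1] = 1/π_1 = 43/4

For an irreducible recurrent Markov chain with stationary distribution π, E[T_i | X_0 = i] = 1/π_i (Kac's formula). Here π_1 = (1/15)/(13/20 + 1/15) = (1/15)/(43/60) = 4/43, so E[T_1 | X_0 = 1] = 1/π_1 = (13/20 + 1/15)/(1/15) = (43/60)/(1/15) = 43/4.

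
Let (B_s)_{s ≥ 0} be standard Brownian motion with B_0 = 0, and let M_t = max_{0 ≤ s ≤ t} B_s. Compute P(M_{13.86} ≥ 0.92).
P(M_{13.86} ≥ 0.92) = 2·P(B_{13.86} ≥ 0.92) = 2(1 − Φ(0.92/√13.86)) ≈ 0.8048

By the reflection principle for Brownian motion, P(M_t ≥ a) = 2 · P(B_t ≥ a) for a ≥ 0. Since B_t ~ N(0, t), P(B_t ≥ 0.92) = 1 − Φ(0.92/√t) = 1 − Φ(0.92/√13.86) = 1 − Φ(0.2471). So
  P(M_{13.86} ≥ 0.92) = 2(1 − Φ(0.2471)) ≈ 0.8048.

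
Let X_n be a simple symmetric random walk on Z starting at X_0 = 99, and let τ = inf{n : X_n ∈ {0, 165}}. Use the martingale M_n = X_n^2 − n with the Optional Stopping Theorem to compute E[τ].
E[τ] = 6534

M_n = X_n^2 − n is a martingale (since E[X_{n+1}^2 | F_n] = X_n^2 + 1). By OST (τ has finite mean in a bounded region), E[M_τ] = E[M_0] = X_0^2 − 0 = 99^2 = 9801. Also E[M_τ] = E[X_τ^2] − E[τ]. The walk exits at 0 or 165, with P(hit 165 first) = 99/165, so E[X_τ^2] = 165^2 · 99/165 + 0 = 16335. Thus E[τ] = E[X_τ^2] − E[M_τ] = 16335 − 9801 = 6534 = 99(165 − 99) = 6534.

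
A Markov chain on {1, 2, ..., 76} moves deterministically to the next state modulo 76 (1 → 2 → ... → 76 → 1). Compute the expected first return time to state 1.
E[T_1 | X_0 = 1] = 76

The chain cycles deterministically, so starting at state 1 it returns in exactly 76 steps. Equivalently, the stationary distribution is uniform π_j = 1/76 for every state j, so by Kac's formula E[T_1] = 1/π_1 = 76.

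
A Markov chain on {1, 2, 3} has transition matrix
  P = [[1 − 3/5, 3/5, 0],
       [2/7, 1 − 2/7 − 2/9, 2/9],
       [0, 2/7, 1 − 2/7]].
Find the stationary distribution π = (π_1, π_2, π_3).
π = (15/71, 63/142, 49/142)

This is a birth-death chain on three states, which satisfies detailed balance: π_1 · P_{12} = π_2 · P_{21} and π_2 · P_{23} = π_3 · P_{32}.
From π_1 · 3/5 = π_2 · 2/7: π_2/π_1 = (3/5)/(2/7) = 21/10.
From π_2 · 2/9 = π_3 · 2/7: π_3/π_2 = (2/9)/(2/7) = 7/9.
Take π_1 proportional to 1; then unnormalized π = (1, 21/10, 49/30). Normalize by dividing by the sum 71/15:
  π = (15/71, 63/142, 49/142).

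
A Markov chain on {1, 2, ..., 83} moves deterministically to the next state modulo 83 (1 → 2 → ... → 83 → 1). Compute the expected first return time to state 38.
E[T_38 | X_0 = 38] = 83

The chain cycles deterministically, so starting at state 38 it returns in exactly 83 steps. Equivalently, the stationary distribution is uniform π_j = 1/83 for every state j, so by Kac's formula E[T_38] = 1/π_38 = 83.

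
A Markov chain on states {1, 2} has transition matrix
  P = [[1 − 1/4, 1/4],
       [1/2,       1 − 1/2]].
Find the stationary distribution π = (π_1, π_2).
π_1 = 2/3, π_2 = 1/3

Solve πP = π with π_1 + π_2 = 1. From πP = π: π_1 · (1 − 1/4) + π_2 · 1/2 = π_1 ⇒ π_2 · 1/2 = π_1 · 1/4 ⇒ π_2/π_1 = (1/4)/(1/2) = 1/2. Together with π_1 + π_2 = 1:
  π_1 = (1/2)/(1/4 + 1/2) = (1/2)/(3/4) = 2/3,
  π_2 = (1/4)/(1/4 + 1/2) = (1/4)/(3/4) = 1/3.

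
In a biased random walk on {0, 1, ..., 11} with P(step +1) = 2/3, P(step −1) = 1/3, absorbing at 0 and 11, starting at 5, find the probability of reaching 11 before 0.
P(hit 11 before 0) = (1 − (1/2)^5) / (1 − (1/2)^11) = 1984/2047

Let u_k denote P(reach 11 before 0 | start at k). Boundary: u_0 = 0, u_11 = 1. Recurrence: u_k = 2/3·u_{k+1} + 1/3·u_{k-1} for 1 ≤ k ≤ 10. Try u_k = A + B·r^k with r = q/p = (1/3)/(2/3) = 1/2. Substitution satisfies the recurrence; boundary conditions give:
  u_k = (1 − r^k) / (1 − r^N) = (1 − (1/2)^5) / (1 − (1/2)^11) = 1984/2047.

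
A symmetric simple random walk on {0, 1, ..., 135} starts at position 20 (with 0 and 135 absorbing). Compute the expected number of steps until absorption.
E[τ | X_0 = 20] = 2300

Let v_k = E[τ | X_0 = k]. Boundary: v_0 = v_135 = 0. Recurrence: v_k = 1 + (v_{k-1} + v_{k+1})/2 for 1 ≤ k ≤ 134. The particular solution to v_k − (v_{k-1} + v_{k+1})/2 = 1 is v_k = −k^2. Adding homogeneous solution A + B k and matching boundaries gives v_k = k (135 − k). Substituting k = 20: v_20 = 20 · 115 = 2300.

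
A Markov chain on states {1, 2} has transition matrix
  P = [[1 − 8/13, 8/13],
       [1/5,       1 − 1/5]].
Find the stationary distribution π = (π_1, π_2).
π_1 = 13/53, π_2 = 40/53

Solve πP = π with π_1 + π_2 = 1. From πP = π: π_1 · (1 − 8/13) + π_2 · 1/5 = π_1 ⇒ π_2 · 1/5 = π_1 · 8/13 ⇒ π_2/π_1 = (8/13)/(1/5) = 40/13. Together with π_1 + π_2 = 1:
  π_1 = (1/5)/(8/13 + 1/5) = (1/5)/(53/65) = 13/53,
  π_2 = (8/13)/(8/13 + 1/5) = (8/13)/(53/65) = 40/53.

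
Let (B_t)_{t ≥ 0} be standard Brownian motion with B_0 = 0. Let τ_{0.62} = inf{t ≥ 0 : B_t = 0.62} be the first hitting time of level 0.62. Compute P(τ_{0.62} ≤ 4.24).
P(τ_{0.62} ≤ 4.24) = 2(1 − Φ(0.62/√4.24)) = 2(1 − Φ(0.3011)) ≈ 0.7633

By the reflection principle for standard BM, P(τ_b ≤ t) = 2 · P(B_t ≥ b). Since B_t ~ N(0, t), P(B_t ≥ 0.62) = 1 − Φ(0.62/√t) = 1 − Φ(0.62/√4.24) = 1 − Φ(0.3011) ≈ 0.38167. Doubling: P(τ_{0.62} ≤ 4.24) ≈ 2 · 0.38167 = 0.76334 ≈ 0.7633.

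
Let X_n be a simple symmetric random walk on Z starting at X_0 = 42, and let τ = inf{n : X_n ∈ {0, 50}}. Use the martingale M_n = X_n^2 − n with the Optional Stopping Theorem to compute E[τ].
E[τ] = 336

M_n = X_n^2 − n is a martingale (since E[X_{n+1}^2 | F_n] = X_n^2 + 1). By OST (τ has finite mean in a bounded region), E[M_τ] = E[M_0] = X_0^2 − 0 = 42^2 = 1764. Also E[M_τ] = E[X_τ^2] − E[τ]. The walk exits at 0 or 50, with P(hit 50 first) = 42/50, so E[X_τ^2] = 50^2 · 42/50 + 0 = 2100. Thus E[τ] = E[X_τ^2] − E[M_τ] = 2100 − 1764 = 336 = 42(50 − 42) = 336.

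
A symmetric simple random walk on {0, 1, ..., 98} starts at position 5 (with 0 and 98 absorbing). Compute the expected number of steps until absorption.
E[τ | X_0 = 5] = 465

Let v_k = E[τ | X_0 = k]. Boundary: v_0 = v_98 = 0. Recurrence: v_k = 1 + (v_{k-1} + v_{k+1})/2 for 1 ≤ k ≤ 97. The particular solution to v_k − (v_{k-1} + v_{k+1})/2 = 1 is v_k = −k^2. Adding homogeneous solution A + B k and matching boundaries gives v_k = k (98 − k). Substituting k = 5: v_5 = 5 · 93 = 465.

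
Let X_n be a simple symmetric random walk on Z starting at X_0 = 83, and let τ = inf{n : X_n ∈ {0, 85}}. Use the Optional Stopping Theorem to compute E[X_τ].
E[X_τ] = 83

X_n is a martingale and τ is a bounded-mean stopping time (indeed τ is finite a.s. with bounded expectation since the walk is in a bounded region). By the OST, E[X_τ] = E[X_0] = 83. Equivalently: E[X_τ] = 85 · P(hit 85 first) + 0 · P(hit 0 first) = 85 · (83/85) = 83.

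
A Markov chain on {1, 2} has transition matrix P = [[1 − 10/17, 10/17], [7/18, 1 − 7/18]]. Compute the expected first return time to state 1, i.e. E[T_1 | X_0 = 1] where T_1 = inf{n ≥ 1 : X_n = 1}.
E[T_1 | X_0 = 1] = 1/π_1 = 299/119

For an irreducible recurrent Markov chain with stationary distribution π, E[T_i | X_0 = i] = 1/π_i (Kac's formula). Here π_1 = (7/18)/(10/17 + 7/18) = (7/18)/(299/306) = 119/299, so E[T_1 | X_0 = 1] = 1/π_1 = (10/17 + 7/18)/(7/18) = (299/306)/(7/18) = 299/119.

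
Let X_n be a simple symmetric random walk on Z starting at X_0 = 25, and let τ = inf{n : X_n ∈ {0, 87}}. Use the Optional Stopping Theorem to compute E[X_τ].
E[X_τ] = 25

X_n is a martingale and τ is a bounded-mean stopping time (indeed τ is finite a.s. with bounded expectation since the walk is in a bounded region). By the OST, E[X_τ] = E[X_0] = 25. Equivalently: E[X_τ] = 87 · P(hit 87 first) + 0 · P(hit 0 first) = 87 · (25/87) = 25.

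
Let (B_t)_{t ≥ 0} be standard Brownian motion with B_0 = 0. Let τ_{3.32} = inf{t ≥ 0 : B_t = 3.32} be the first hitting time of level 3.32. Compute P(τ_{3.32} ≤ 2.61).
P(τ_{3.32} ≤ 2.61) = 2(1 − Φ(3.32/√2.61)) = 2(1 − Φ(2.0550)) ≈ 0.0399

By the reflection principle for standard BM, P(τ_b ≤ t) = 2 · P(B_t ≥ b). Since B_t ~ N(0, t), P(B_t ≥ 3.32) = 1 − Φ(3.32/√t) = 1 − Φ(3.32/√2.61) = 1 − Φ(2.0550) ≈ 0.01994. Doubling: P(τ_{3.32} ≤ 2.61) ≈ 2 · 0.01994 = 0.03988 ≈ 0.0399.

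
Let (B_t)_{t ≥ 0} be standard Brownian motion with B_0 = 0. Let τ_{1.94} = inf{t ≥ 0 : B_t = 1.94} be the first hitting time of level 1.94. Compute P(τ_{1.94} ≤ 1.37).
P(τ_{1.94} ≤ 1.37) = 2(1 − Φ(1.94/√1.37)) = 2(1 − Φ(1.6575)) ≈ 0.0974

By the reflection principle for standard BM, P(τ_b ≤ t) = 2 · P(B_t ≥ b). Since B_t ~ N(0, t), P(B_t ≥ 1.94) = 1 − Φ(1.94/√t) = 1 − Φ(1.94/√1.37) = 1 − Φ(1.6575) ≈ 0.04871. Doubling: P(τ_{1.94} ≤ 1.37) ≈ 2 · 0.04871 = 0.09742 ≈ 0.0974.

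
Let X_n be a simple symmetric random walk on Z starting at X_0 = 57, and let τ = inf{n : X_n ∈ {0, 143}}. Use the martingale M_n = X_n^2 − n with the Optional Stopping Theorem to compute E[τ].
E[τ] = 4902

M_n = X_n^2 − n is a martingale (since E[X_{n+1}^2 | F_n] = X_n^2 + 1). By OST (τ has finite mean in a bounded region), E[M_τ] = E[M_0] = X_0^2 − 0 = 57^2 = 3249. Also E[M_τ] = E[X_τ^2] − E[τ]. The walk exits at 0 or 143, with P(hit 143 first) = 57/143, so E[X_τ^2] = 143^2 · 57/143 + 0 = 8151. Thus E[τ] = E[X_τ^2] − E[M_τ] = 8151 − 3249 = 4902 = 57(143 − 57) = 4902.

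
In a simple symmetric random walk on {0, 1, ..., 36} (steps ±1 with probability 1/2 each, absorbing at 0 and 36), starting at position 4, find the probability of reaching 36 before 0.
P(hit 36 before 0) = 4/36 = 1/9

Let u_k = P(hit 36 before 0 | start at k). Then u_0 = 0, u_36 = 1, and u_k = u_{k-1}/2 + u_{k+1}/2 for 1 ≤ k ≤ 35. This harmonic recurrence is solved by u_k = k/36, giving u_4 = 4/36 = 1/9.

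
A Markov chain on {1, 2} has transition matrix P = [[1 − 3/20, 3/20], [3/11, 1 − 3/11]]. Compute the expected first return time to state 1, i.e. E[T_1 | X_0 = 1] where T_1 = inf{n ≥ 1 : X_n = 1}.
E[T_1 | X_0 = 1] = 1/π_1 = 31/20

For an irreducible recurrent Markov chain with stationary distribution π, E[T_i | X_0 = i] = 1/π_i (Kac's formula). Here π_1 = (3/11)/(3/20 + 3/11) = (3/11)/(93/220) = 20/31, so E[T_1 | X_0 = 1] = 1/π_1 = (3/20 + 3/11)/(3/11) = (93/220)/(3/11) = 31/20.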